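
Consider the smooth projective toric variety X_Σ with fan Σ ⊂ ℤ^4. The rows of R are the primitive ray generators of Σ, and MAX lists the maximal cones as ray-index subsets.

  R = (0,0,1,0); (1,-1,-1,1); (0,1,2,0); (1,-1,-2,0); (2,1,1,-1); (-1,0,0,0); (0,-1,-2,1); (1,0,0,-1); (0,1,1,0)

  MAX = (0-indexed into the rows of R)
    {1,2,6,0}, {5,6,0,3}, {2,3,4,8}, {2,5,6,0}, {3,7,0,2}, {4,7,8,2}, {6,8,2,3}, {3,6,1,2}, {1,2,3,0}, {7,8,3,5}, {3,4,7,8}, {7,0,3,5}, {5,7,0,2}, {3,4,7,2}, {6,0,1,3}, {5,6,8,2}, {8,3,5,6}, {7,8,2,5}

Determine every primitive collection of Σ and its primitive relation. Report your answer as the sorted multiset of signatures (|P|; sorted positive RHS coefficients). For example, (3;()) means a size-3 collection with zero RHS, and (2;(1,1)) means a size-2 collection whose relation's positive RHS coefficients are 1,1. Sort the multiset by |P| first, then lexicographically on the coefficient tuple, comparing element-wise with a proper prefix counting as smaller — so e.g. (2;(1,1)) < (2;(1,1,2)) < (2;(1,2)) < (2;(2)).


The 12 primitive collections of Σ (r=9, n=4):

  P = {0,8}:  v_{0} + v_{8} = v_{2}  ⟹  sig = (2;(1))
  P = {6,7}:  v_{6} + v_{7} = v_{3}  ⟹  sig = (2;(1))
  P = {1,5}:  v_{1} + v_{5} = v_{0} + v_{6}  ⟹  sig = (2;(1,1))
  P = {4,5}:  v_{4} + v_{5} = v_{7} + v_{8}  ⟹  sig = (2;(1,1))
  P = {0,4}:  v_{0} + v_{4} = 2·v_{2} + v_{3} + v_{7}  ⟹  sig = (2;(1,1,2))
  P = {1,7}:  v_{1} + v_{7} = v_{0} + v_{2} + 2·v_{3}  ⟹  sig = (2;(1,1,2))
  P = {1,8}:  v_{1} + v_{8} = 2·v_{2} + v_{3} + v_{6}  ⟹  sig = (2;(1,1,2))
  P = {4,6}:  v_{4} + v_{6} = v_{2} + 2·v_{3} + v_{8}  ⟹  sig = (2;(1,1,2))
  P = {1,4}:  v_{1} + v_{4} = 3·v_{2} + 3·v_{3}  ⟹  sig = (2;(3,3))
  P = {2,3,5}:  v_{2} + v_{3} + v_{5} = 0  ⟹  sig = (3;())
  P = {0,2,3,6}:  v_{0} + v_{2} + v_{3} + v_{6} = v_{1}  ⟹  sig = (4;(1))
  P = {2,3,7,8}:  v_{2} + v_{3} + v_{7} + v_{8} = v_{4}  ⟹  sig = (4;(1))

Hence PRS(X_Σ) =
    (2;(1))
    (2;(1))
    (2;(1,1))
    (2;(1,1))
    (2;(1,1,2))
    (2;(1,1,2))
    (2;(1,1,2))
    (2;(1,1,2))
    (2;(3,3))
    (3;())
    (4;(1))
    (4;(1))


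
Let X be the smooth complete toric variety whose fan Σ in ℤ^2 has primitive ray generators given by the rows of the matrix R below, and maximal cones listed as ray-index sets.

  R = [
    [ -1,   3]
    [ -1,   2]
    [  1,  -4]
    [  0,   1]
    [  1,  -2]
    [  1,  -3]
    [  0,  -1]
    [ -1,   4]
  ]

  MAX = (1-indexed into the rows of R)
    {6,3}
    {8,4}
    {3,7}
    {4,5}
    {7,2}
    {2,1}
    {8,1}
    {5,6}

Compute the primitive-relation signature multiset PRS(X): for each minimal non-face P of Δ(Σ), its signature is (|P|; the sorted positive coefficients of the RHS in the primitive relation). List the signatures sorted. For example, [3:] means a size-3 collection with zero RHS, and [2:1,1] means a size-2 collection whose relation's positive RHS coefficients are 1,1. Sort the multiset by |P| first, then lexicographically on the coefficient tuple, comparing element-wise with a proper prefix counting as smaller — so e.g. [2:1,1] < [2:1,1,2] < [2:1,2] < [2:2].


20 minimal non-faces of Δ(Σ) (on 8 rays):

  P={1,6}:  v_{1} + v_{6} = 0  ⇒ sig = [2:]
  P={2,5}:  v_{2} + v_{5} = 0  ⇒ sig = [2:]
  P={3,8}:  v_{3} + v_{8} = 0  ⇒ sig = [2:]
  P={4,7}:  v_{4} + v_{7} = 0  ⇒ sig = [2:]
  P={1,3}:  v_{1} + v_{3} = v_{7}  ⇒ sig = [2:1]
  P={1,4}:  v_{1} + v_{4} = v_{8}  ⇒ sig = [2:1]
  P={1,5}:  v_{1} + v_{5} = v_{4}  ⇒ sig = [2:1]
  P={1,7}:  v_{1} + v_{7} = v_{2}  ⇒ sig = [2:1]
  P={2,4}:  v_{2} + v_{4} = v_{1}  ⇒ sig = [2:1]
  P={2,6}:  v_{2} + v_{6} = v_{7}  ⇒ sig = [2:1]
  P={3,4}:  v_{3} + v_{4} = v_{6}  ⇒ sig = [2:1]
  P={4,6}:  v_{4} + v_{6} = v_{5}  ⇒ sig = [2:1]
  P={5,7}:  v_{5} + v_{7} = v_{6}  ⇒ sig = [2:1]
  P={6,7}:  v_{6} + v_{7} = v_{3}  ⇒ sig = [2:1]
  P={6,8}:  v_{6} + v_{8} = v_{4}  ⇒ sig = [2:1]
  P={7,8}:  v_{7} + v_{8} = v_{1}  ⇒ sig = [2:1]
  P={2,3}:  v_{2} + v_{3} = 2·v_{7}  ⇒ sig = [2:2]
  P={2,8}:  v_{2} + v_{8} = 2·v_{1}  ⇒ sig = [2:2]
  P={3,5}:  v_{3} + v_{5} = 2·v_{6}  ⇒ sig = [2:2]
  P={5,8}:  v_{5} + v_{8} = 2·v_{4}  ⇒ sig = [2:2]

Hence PRS(X_Σ) =
{ [2:] ×4,  [2:1] ×12,  [2:2] ×4 }


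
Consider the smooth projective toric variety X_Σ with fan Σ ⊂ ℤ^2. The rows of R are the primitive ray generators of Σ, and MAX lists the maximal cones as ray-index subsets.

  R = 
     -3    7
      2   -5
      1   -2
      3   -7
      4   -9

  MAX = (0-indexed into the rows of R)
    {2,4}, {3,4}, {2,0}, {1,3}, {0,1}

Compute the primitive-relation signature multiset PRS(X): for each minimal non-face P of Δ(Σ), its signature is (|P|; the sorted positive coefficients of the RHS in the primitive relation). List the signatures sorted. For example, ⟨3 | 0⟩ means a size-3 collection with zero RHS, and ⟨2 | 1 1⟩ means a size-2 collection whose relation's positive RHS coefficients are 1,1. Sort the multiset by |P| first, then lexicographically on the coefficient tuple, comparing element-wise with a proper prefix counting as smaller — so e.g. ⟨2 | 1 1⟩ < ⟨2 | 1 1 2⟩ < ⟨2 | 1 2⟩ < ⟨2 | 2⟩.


5 minimal non-faces of Δ(Σ) (on 5 rays):

  • {0,3}:  v_{0} + v_{3} = 0  ⟹  sig = ⟨2 | 0⟩
  • {0,4}:  v_{0} + v_{4} = v_{2}  ⟹  sig = ⟨2 | 1⟩
  • {1,2}:  v_{1} + v_{2} = v_{3}  ⟹  sig = ⟨2 | 1⟩
  • {2,3}:  v_{2} + v_{3} = v_{4}  ⟹  sig = ⟨2 | 1⟩
  • {1,4}:  v_{1} + v_{4} = 2·v_{3}  ⟹  sig = ⟨2 | 2⟩

Signatures (|P|; sorted positive RHS coefficients), sorted:
    |P|=2: 5 collections, coeffs (), (1), (1), (1), (2)


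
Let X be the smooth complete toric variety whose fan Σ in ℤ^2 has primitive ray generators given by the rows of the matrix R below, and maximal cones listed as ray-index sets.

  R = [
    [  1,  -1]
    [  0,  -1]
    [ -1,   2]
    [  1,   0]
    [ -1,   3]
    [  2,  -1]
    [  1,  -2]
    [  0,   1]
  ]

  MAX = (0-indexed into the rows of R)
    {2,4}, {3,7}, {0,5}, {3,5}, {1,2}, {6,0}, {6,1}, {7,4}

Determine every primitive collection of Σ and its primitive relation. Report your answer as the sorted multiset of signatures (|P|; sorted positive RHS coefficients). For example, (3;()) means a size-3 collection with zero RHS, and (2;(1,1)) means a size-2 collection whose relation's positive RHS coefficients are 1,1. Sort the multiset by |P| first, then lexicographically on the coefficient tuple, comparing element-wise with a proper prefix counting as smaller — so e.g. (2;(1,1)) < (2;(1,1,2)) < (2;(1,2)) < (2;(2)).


20 collections generate NE(X_Σ); each relation:

  P = {1,7}:  v_{1} + v_{7} = 0  ⟹  sig = (2;())
  P = {2,6}:  v_{2} + v_{6} = 0  ⟹  sig = (2;())
  P = {0,1}:  v_{0} + v_{1} = v_{6}  ⟹  sig = (2;(1))
  P = {0,2}:  v_{0} + v_{2} = v_{7}  ⟹  sig = (2;(1))
  P = {0,3}:  v_{0} + v_{3} = v_{5}  ⟹  sig = (2;(1))
  P = {0,7}:  v_{0} + v_{7} = v_{3}  ⟹  sig = (2;(1))
  P = {1,3}:  v_{1} + v_{3} = v_{0}  ⟹  sig = (2;(1))
  P = {1,4}:  v_{1} + v_{4} = v_{2}  ⟹  sig = (2;(1))
  P = {2,7}:  v_{2} + v_{7} = v_{4}  ⟹  sig = (2;(1))
  P = {4,6}:  v_{4} + v_{6} = v_{7}  ⟹  sig = (2;(1))
  P = {6,7}:  v_{6} + v_{7} = v_{0}  ⟹  sig = (2;(1))
  P = {2,5}:  v_{2} + v_{5} = v_{3} + v_{7}  ⟹  sig = (2;(1,1))
  P = {4,5}:  v_{4} + v_{5} = v_{3} + 2·v_{7}  ⟹  sig = (2;(1,2))
  P = {0,4}:  v_{0} + v_{4} = 2·v_{7}  ⟹  sig = (2;(2))
  P = {1,5}:  v_{1} + v_{5} = 2·v_{0}  ⟹  sig = (2;(2))
  P = {2,3}:  v_{2} + v_{3} = 2·v_{7}  ⟹  sig = (2;(2))
  P = {3,6}:  v_{3} + v_{6} = 2·v_{0}  ⟹  sig = (2;(2))
  P = {5,7}:  v_{5} + v_{7} = 2·v_{3}  ⟹  sig = (2;(2))
  P = {3,4}:  v_{3} + v_{4} = 3·v_{7}  ⟹  sig = (2;(3))
  P = {5,6}:  v_{5} + v_{6} = 3·v_{0}  ⟹  sig = (2;(3))

Sorted signature multiset PRS(X):
[(2;()), (2;()), (2;(1)), (2;(1)), (2;(1)), (2;(1)), (2;(1)), (2;(1)), (2;(1)), (2;(1)), (2;(1)), (2;(1,1)), (2;(1,2)), (2;(2)), (2;(2)), (2;(2)), (2;(2)), (2;(2)), (2;(3)), (2;(3))]


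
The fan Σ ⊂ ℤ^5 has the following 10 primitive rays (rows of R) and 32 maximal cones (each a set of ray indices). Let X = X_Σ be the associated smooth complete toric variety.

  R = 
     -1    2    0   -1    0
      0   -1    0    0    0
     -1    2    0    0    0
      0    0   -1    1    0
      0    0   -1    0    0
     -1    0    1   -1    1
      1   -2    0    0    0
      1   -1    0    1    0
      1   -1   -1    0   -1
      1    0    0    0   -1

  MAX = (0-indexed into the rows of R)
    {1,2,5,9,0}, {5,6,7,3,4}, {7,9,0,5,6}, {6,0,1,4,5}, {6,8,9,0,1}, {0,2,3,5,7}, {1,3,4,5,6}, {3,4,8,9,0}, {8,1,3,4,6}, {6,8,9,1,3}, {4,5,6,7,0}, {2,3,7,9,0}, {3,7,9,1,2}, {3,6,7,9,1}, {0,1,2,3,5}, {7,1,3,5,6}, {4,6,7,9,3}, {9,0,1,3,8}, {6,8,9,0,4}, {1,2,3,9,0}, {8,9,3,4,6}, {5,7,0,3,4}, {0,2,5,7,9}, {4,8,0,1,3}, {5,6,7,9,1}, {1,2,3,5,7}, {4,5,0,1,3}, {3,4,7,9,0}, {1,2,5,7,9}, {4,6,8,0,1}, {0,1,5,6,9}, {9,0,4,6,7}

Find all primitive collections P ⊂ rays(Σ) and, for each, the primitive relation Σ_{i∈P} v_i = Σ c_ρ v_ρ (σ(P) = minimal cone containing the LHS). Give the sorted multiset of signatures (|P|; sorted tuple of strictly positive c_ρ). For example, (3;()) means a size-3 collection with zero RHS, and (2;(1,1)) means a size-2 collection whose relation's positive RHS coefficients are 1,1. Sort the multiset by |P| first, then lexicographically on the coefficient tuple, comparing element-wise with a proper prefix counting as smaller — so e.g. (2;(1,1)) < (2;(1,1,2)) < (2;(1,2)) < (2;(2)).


Primitive collections (11):

  P = {2,6}:  v_{2} + v_{6} = 0  →  sig = (2;())
  P = {2,4}:  v_{2} + v_{4} = v_{0} + v_{3}  →  sig = (2;(1,1))
  P = {5,8}:  v_{5} + v_{8} = v_{0} + v_{1} + v_{6}  →  sig = (2;(1,1,1))
  P = {7,8}:  v_{7} + v_{8} = v_{3} + v_{6} + v_{9}  →  sig = (2;(1,1,1))
  P = {2,8}:  v_{2} + v_{8} = v_{0} + v_{1} + v_{3} + v_{9}  →  sig = (2;(1,1,1,1))
  P = {0,1,7}:  v_{0} + v_{1} + v_{7} = 0  →  sig = (3;())
  P = {3,5,9}:  v_{3} + v_{5} + v_{9} = 0  →  sig = (3;())
  P = {0,3,6}:  v_{0} + v_{3} + v_{6} = v_{4}  →  sig = (3;(1))
  P = {1,4,9}:  v_{1} + v_{4} + v_{9} = v_{8}  →  sig = (3;(1))
  P = {1,4,7}:  v_{1} + v_{4} + v_{7} = v_{3} + v_{6}  →  sig = (3;(1,1))
  P = {4,5,9}:  v_{4} + v_{5} + v_{9} = v_{0} + v_{6}  →  sig = (3;(1,1))

Sorted signature multiset PRS(X):
[(2;()), (2;(1,1)), (2;(1,1,1)), (2;(1,1,1)), (2;(1,1,1,1)), (3;()), (3;()), (3;(1)), (3;(1)), (3;(1,1)), (3;(1,1))]


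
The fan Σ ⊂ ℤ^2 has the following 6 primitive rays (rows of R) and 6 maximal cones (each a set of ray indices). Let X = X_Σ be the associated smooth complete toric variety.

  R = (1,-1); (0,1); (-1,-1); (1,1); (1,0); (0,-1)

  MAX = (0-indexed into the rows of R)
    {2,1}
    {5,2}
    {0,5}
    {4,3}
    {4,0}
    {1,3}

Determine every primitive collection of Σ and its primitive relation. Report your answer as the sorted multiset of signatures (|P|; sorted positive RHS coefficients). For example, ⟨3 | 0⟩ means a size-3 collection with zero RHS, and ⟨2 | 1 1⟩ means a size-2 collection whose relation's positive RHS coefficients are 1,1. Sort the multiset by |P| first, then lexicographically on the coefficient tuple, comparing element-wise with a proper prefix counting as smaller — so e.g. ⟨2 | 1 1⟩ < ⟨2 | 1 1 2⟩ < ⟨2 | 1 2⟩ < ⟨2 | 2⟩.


Σ has 9 primitive collections:

  P = {1,5}:  v_{1} + v_{5} = 0 ; sig = ⟨2 | 0⟩
  P = {2,3}:  v_{2} + v_{3} = 0 ; sig = ⟨2 | 0⟩
  P = {0,1}:  v_{0} + v_{1} = v_{4} ; sig = ⟨2 | 1⟩
  P = {1,4}:  v_{1} + v_{4} = v_{3} ; sig = ⟨2 | 1⟩
  P = {2,4}:  v_{2} + v_{4} = v_{5} ; sig = ⟨2 | 1⟩
  P = {3,5}:  v_{3} + v_{5} = v_{4} ; sig = ⟨2 | 1⟩
  P = {4,5}:  v_{4} + v_{5} = v_{0} ; sig = ⟨2 | 1⟩
  P = {0,2}:  v_{0} + v_{2} = 2·v_{5} ; sig = ⟨2 | 2⟩
  P = {0,3}:  v_{0} + v_{3} = 2·v_{4} ; sig = ⟨2 | 2⟩

Hence PRS(X_Σ) =
[⟨2 | 0⟩, ⟨2 | 0⟩, ⟨2 | 1⟩, ⟨2 | 1⟩, ⟨2 | 1⟩, ⟨2 | 1⟩, ⟨2 | 1⟩, ⟨2 | 2⟩, ⟨2 | 2⟩]


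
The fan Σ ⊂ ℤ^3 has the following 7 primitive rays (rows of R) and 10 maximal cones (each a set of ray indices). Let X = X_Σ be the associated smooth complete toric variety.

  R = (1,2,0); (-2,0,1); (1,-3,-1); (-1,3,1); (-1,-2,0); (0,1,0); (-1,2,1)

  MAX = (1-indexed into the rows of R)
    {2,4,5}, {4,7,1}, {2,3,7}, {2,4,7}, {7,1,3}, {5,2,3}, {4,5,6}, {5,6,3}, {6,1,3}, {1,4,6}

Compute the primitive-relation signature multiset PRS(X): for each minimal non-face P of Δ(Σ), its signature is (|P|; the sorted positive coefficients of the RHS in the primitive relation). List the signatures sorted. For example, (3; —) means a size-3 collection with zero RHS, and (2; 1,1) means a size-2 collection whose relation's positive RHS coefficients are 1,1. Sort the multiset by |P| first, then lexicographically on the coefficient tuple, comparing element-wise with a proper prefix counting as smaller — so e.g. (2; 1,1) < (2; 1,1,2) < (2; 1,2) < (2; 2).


Δ(Σ) — 7 vertices, 6 min non-faces:

  • {1,5}:  v_{1} + v_{5} = 0  ⇒ sig = (2; —)
  • {3,4}:  v_{3} + v_{4} = 0  ⇒ sig = (2; —)
  • {1,2}:  v_{1} + v_{2} = v_{7}  ⇒ sig = (2; 1)
  • {5,7}:  v_{5} + v_{7} = v_{2}  ⇒ sig = (2; 1)
  • {6,7}:  v_{6} + v_{7} = v_{4}  ⇒ sig = (2; 1)
  • {2,6}:  v_{2} + v_{6} = v_{4} + v_{5}  ⇒ sig = (2; 1,1)

Signatures (|P|; sorted positive RHS coefficients), sorted:
    |P|=2: 6 collections, coeffs (), (), (1), (1), (1), (1,1)


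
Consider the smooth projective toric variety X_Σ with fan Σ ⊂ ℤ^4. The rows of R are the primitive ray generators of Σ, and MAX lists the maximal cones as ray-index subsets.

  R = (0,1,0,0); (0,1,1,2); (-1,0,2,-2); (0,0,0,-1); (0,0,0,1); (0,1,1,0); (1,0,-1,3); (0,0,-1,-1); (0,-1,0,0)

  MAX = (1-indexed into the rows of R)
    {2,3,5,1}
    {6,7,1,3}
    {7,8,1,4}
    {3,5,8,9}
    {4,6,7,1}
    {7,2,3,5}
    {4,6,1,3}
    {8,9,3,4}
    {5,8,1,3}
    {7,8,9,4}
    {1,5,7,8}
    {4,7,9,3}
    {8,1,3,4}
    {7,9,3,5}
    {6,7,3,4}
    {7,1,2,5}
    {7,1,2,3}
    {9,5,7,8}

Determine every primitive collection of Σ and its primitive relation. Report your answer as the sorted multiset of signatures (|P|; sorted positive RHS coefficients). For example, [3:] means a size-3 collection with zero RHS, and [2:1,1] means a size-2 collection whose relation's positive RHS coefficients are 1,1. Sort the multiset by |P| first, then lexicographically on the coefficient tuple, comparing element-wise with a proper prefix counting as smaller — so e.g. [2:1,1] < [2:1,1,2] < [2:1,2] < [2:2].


Σ has 12 primitive collections:

  P={1,9}:  v_{1} + v_{9} = 0 ; sig = [2:]
  P={4,5}:  v_{4} + v_{5} = 0 ; sig = [2:]
  P={2,8}:  v_{2} + v_{8} = v_{1} + v_{5} ; sig = [2:1,1]
  P={6,8}:  v_{6} + v_{8} = v_{1} + v_{4} ; sig = [2:1,1]
  P={2,4}:  v_{2} + v_{4} = v_{1} + v_{3} + v_{7} ; sig = [2:1,1,1]
  P={2,9}:  v_{2} + v_{9} = v_{3} + v_{5} + v_{7} ; sig = [2:1,1,1]
  P={5,6}:  v_{5} + v_{6} = v_{1} + v_{3} + v_{7} ; sig = [2:1,1,1]
  P={6,9}:  v_{6} + v_{9} = v_{3} + v_{4} + v_{7} ; sig = [2:1,1,1]
  P={2,6}:  v_{2} + v_{6} = 2·v_{1} + 2·v_{3} + 2·v_{7} ; sig = [2:2,2,2]
  P={3,7,8}:  v_{3} + v_{7} + v_{8} = 0 ; sig = [3:]
  P={1,3,4,7}:  v_{1} + v_{3} + v_{4} + v_{7} = v_{6} ; sig = [4:1]
  P={1,3,5,7}:  v_{1} + v_{3} + v_{5} + v_{7} = v_{2} ; sig = [4:1]

Hence PRS(X_Σ) =
    [2:]
    [2:]
    [2:1,1]
    [2:1,1]
    [2:1,1,1]
    [2:1,1,1]
    [2:1,1,1]
    [2:1,1,1]
    [2:2,2,2]
    [3:]
    [4:1]
    [4:1]


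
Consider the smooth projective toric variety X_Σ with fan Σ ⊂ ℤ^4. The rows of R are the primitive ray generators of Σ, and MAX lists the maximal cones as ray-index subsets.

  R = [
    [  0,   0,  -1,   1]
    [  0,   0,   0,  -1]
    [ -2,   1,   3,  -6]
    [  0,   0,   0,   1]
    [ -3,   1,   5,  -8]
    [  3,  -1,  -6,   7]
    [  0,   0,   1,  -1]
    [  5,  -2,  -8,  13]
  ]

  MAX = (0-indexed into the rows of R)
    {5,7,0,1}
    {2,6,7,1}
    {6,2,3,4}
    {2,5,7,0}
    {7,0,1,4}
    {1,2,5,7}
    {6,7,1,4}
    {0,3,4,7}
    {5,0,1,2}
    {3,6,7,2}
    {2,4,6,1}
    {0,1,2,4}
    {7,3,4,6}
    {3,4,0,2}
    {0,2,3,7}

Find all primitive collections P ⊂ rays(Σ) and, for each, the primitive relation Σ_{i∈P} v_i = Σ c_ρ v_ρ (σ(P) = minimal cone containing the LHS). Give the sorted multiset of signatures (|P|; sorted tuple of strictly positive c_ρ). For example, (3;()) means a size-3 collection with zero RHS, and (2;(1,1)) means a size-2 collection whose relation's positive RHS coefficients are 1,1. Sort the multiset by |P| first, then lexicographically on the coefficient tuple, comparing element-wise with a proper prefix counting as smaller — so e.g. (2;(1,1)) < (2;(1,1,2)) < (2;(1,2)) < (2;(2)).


Σ has 7 primitive collections:

  P = {0,6}:  v_{0} + v_{6} = 0  ⇒ sig = (2;())
  P = {1,3}:  v_{1} + v_{3} = 0  ⇒ sig = (2;())
  P = {3,5}:  v_{3} + v_{5} = v_{0} + v_{2} + v_{7}  ⇒ sig = (2;(1,1,1))
  P = {5,6}:  v_{5} + v_{6} = v_{1} + v_{2} + v_{7}  ⇒ sig = (2;(1,1,1))
  P = {4,5}:  v_{4} + v_{5} = v_{0} + 2·v_{1}  ⇒ sig = (2;(1,2))
  P = {2,4,7}:  v_{2} + v_{4} + v_{7} = v_{1}  ⇒ sig = (3;(1))
  P = {0,1,2,7}:  v_{0} + v_{1} + v_{2} + v_{7} = v_{5}  ⇒ sig = (4;(1))

Hence PRS(X_Σ) =
    (2;())
    (2;())
    (2;(1,1,1))
    (2;(1,1,1))
    (2;(1,2))
    (3;(1))
    (4;(1))


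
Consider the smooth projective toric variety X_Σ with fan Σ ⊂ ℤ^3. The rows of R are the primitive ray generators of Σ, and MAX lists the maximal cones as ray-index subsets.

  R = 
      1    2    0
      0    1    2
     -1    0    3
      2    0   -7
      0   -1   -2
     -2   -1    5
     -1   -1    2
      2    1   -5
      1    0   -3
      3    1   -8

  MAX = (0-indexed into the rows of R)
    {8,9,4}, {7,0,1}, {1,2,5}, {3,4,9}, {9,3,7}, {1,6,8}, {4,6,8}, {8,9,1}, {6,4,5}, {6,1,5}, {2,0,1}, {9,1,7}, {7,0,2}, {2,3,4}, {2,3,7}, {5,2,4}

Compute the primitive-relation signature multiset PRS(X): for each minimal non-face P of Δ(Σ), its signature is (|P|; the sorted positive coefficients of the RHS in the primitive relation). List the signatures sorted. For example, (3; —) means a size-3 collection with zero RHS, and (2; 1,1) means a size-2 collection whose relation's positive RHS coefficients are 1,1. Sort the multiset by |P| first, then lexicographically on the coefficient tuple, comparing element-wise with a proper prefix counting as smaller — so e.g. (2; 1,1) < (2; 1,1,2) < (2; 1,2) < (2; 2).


22 collections generate NE(X_Σ); each relation:

  • {1,4}:  v_{1} + v_{4} = 0 — sig = (2; —)
  • {2,8}:  v_{2} + v_{8} = 0 — sig = (2; —)
  • {5,7}:  v_{5} + v_{7} = 0 — sig = (2; —)
  • {0,6}:  v_{0} + v_{6} = v_{1} — sig = (2; 1)
  • {1,3}:  v_{1} + v_{3} = v_{7} — sig = (2; 1)
  • {2,6}:  v_{2} + v_{6} = v_{5} — sig = (2; 1)
  • {2,9}:  v_{2} + v_{9} = v_{7} — sig = (2; 1)
  • {3,5}:  v_{3} + v_{5} = v_{4} — sig = (2; 1)
  • {4,7}:  v_{4} + v_{7} = v_{3} — sig = (2; 1)
  • {5,8}:  v_{5} + v_{8} = v_{6} — sig = (2; 1)
  • {5,9}:  v_{5} + v_{9} = v_{8} — sig = (2; 1)
  • {6,7}:  v_{6} + v_{7} = v_{8} — sig = (2; 1)
  • {7,8}:  v_{7} + v_{8} = v_{9} — sig = (2; 1)
  • {0,4}:  v_{0} + v_{4} = v_{2} + v_{7} — sig = (2; 1,1)
  • {0,5}:  v_{0} + v_{5} = v_{1} + v_{2} — sig = (2; 1,1)
  • {0,8}:  v_{0} + v_{8} = v_{1} + v_{7} — sig = (2; 1,1)
  • {3,6}:  v_{3} + v_{6} = v_{4} + v_{8} — sig = (2; 1,1)
  • {3,8}:  v_{3} + v_{8} = v_{4} + v_{9} — sig = (2; 1,1)
  • {0,3}:  v_{0} + v_{3} = v_{2} + 2·v_{7} — sig = (2; 1,2)
  • {0,9}:  v_{0} + v_{9} = v_{1} + 2·v_{7} — sig = (2; 1,2)
  • {6,9}:  v_{6} + v_{9} = 2·v_{8} — sig = (2; 2)
  • {1,2,7}:  v_{1} + v_{2} + v_{7} = v_{0} — sig = (3; 1)

so the primitive-relation signature multiset is
    (2; —)
    (2; —)
    (2; —)
    (2; 1)
    (2; 1)
    (2; 1)
    (2; 1)
    (2; 1)
    (2; 1)
    (2; 1)
    (2; 1)
    (2; 1)
    (2; 1)
    (2; 1,1)
    (2; 1,1)
    (2; 1,1)
    (2; 1,1)
    (2; 1,1)
    (2; 1,2)
    (2; 1,2)
    (2; 2)
    (3; 1)


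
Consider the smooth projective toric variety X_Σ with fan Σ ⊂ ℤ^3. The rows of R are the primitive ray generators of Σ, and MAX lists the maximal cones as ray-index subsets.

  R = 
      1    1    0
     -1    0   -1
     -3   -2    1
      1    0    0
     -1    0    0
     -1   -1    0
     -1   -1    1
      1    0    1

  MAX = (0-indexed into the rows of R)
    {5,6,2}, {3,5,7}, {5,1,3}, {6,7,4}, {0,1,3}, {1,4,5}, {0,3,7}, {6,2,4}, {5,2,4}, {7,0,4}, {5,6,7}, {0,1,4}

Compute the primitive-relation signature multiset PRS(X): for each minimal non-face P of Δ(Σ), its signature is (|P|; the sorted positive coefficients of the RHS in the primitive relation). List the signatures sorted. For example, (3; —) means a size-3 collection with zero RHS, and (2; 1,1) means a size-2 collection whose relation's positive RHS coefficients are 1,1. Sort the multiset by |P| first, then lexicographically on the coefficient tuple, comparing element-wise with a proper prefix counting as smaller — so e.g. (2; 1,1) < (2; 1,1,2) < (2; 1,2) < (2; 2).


The 12 primitive collections of Σ (r=8, n=3):

  • {0,5}:  v_{0} + v_{5} = 0  ⟹  sig = (2; —)
  • {1,7}:  v_{1} + v_{7} = 0  ⟹  sig = (2; —)
  • {3,4}:  v_{3} + v_{4} = 0  ⟹  sig = (2; —)
  • {0,2}:  v_{0} + v_{2} = v_{4} + v_{6}  ⟹  sig = (2; 1,1)
  • {0,6}:  v_{0} + v_{6} = v_{4} + v_{7}  ⟹  sig = (2; 1,1)
  • {1,6}:  v_{1} + v_{6} = v_{4} + v_{5}  ⟹  sig = (2; 1,1)
  • {2,3}:  v_{2} + v_{3} = v_{5} + v_{6}  ⟹  sig = (2; 1,1)
  • {3,6}:  v_{3} + v_{6} = v_{5} + v_{7}  ⟹  sig = (2; 1,1)
  • {2,7}:  v_{2} + v_{7} = 2·v_{6}  ⟹  sig = (2; 2)
  • {1,2}:  v_{1} + v_{2} = 2·v_{4} + 2·v_{5}  ⟹  sig = (2; 2,2)
  • {4,5,6}:  v_{4} + v_{5} + v_{6} = v_{2}  ⟹  sig = (3; 1)
  • {4,5,7}:  v_{4} + v_{5} + v_{7} = v_{6}  ⟹  sig = (3; 1)

Hence PRS(X_Σ) =
    (2; —)
    (2; —)
    (2; —)
    (2; 1,1)
    (2; 1,1)
    (2; 1,1)
    (2; 1,1)
    (2; 1,1)
    (2; 2)
    (2; 2,2)
    (3; 1)
    (3; 1)


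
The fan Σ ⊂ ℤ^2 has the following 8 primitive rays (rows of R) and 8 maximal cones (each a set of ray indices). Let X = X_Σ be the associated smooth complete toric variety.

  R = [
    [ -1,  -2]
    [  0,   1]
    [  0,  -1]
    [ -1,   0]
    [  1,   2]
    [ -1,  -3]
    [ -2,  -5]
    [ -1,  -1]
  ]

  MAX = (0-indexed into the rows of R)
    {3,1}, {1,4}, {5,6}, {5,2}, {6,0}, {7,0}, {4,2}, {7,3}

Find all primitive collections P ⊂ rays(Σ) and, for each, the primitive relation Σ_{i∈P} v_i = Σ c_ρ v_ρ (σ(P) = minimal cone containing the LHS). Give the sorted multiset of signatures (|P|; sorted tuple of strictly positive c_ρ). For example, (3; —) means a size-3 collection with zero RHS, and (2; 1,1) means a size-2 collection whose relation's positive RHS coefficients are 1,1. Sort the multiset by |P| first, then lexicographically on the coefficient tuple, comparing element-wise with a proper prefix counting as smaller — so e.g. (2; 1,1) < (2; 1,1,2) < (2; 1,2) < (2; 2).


The 20 primitive collections of Σ (r=8, n=2):

  {0,4}:  v_{0} + v_{4} = 0  →  sig = (2; —)
  {1,2}:  v_{1} + v_{2} = 0  →  sig = (2; —)
  {0,1}:  v_{0} + v_{1} = v_{7}  →  sig = (2; 1)
  {0,2}:  v_{0} + v_{2} = v_{5}  →  sig = (2; 1)
  {0,5}:  v_{0} + v_{5} = v_{6}  →  sig = (2; 1)
  {1,5}:  v_{1} + v_{5} = v_{0}  →  sig = (2; 1)
  {1,7}:  v_{1} + v_{7} = v_{3}  →  sig = (2; 1)
  {2,3}:  v_{2} + v_{3} = v_{7}  →  sig = (2; 1)
  {2,7}:  v_{2} + v_{7} = v_{0}  →  sig = (2; 1)
  {4,5}:  v_{4} + v_{5} = v_{2}  →  sig = (2; 1)
  {4,6}:  v_{4} + v_{6} = v_{5}  →  sig = (2; 1)
  {4,7}:  v_{4} + v_{7} = v_{1}  →  sig = (2; 1)
  {3,5}:  v_{3} + v_{5} = v_{0} + v_{7}  →  sig = (2; 1,1)
  {3,6}:  v_{3} + v_{6} = 2·v_{0} + v_{7}  →  sig = (2; 1,2)
  {0,3}:  v_{0} + v_{3} = 2·v_{7}  →  sig = (2; 2)
  {1,6}:  v_{1} + v_{6} = 2·v_{0}  →  sig = (2; 2)
  {2,6}:  v_{2} + v_{6} = 2·v_{5}  →  sig = (2; 2)
  {3,4}:  v_{3} + v_{4} = 2·v_{1}  →  sig = (2; 2)
  {5,7}:  v_{5} + v_{7} = 2·v_{0}  →  sig = (2; 2)
  {6,7}:  v_{6} + v_{7} = 3·v_{0}  →  sig = (2; 3)

Signatures (|P|; sorted positive RHS coefficients), sorted:
    (2; —)
    (2; —)
    (2; 1)
    (2; 1)
    (2; 1)
    (2; 1)
    (2; 1)
    (2; 1)
    (2; 1)
    (2; 1)
    (2; 1)
    (2; 1)
    (2; 1,1)
    (2; 1,2)
    (2; 2)
    (2; 2)
    (2; 2)
    (2; 2)
    (2; 2)
    (2; 3)


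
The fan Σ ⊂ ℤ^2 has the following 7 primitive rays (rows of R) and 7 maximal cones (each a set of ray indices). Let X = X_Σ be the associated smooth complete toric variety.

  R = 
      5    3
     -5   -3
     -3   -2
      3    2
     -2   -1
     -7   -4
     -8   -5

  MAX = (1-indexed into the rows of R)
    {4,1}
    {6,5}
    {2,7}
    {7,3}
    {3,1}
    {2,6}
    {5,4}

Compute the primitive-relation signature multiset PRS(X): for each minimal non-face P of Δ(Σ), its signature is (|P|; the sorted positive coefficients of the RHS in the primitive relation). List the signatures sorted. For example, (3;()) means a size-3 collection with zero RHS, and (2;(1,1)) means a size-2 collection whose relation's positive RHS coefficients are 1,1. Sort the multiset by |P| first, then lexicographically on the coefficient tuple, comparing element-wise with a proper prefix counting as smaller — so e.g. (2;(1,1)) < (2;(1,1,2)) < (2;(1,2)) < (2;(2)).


14 minimal non-faces of Δ(Σ) (on 7 rays):

  {1,2}:  v_{1} + v_{2} = 0  →  sig = (2;())
  {3,4}:  v_{3} + v_{4} = 0  →  sig = (2;())
  {1,5}:  v_{1} + v_{5} = v_{4}  →  sig = (2;(1))
  {1,6}:  v_{1} + v_{6} = v_{5}  →  sig = (2;(1))
  {1,7}:  v_{1} + v_{7} = v_{3}  →  sig = (2;(1))
  {2,3}:  v_{2} + v_{3} = v_{7}  →  sig = (2;(1))
  {2,4}:  v_{2} + v_{4} = v_{5}  →  sig = (2;(1))
  {2,5}:  v_{2} + v_{5} = v_{6}  →  sig = (2;(1))
  {3,5}:  v_{3} + v_{5} = v_{2}  →  sig = (2;(1))
  {4,7}:  v_{4} + v_{7} = v_{2}  →  sig = (2;(1))
  {3,6}:  v_{3} + v_{6} = 2·v_{2}  →  sig = (2;(2))
  {4,6}:  v_{4} + v_{6} = 2·v_{5}  →  sig = (2;(2))
  {5,7}:  v_{5} + v_{7} = 2·v_{2}  →  sig = (2;(2))
  {6,7}:  v_{6} + v_{7} = 3·v_{2}  →  sig = (2;(3))

Sorted signature multiset PRS(X):
    (2;())
    (2;())
    (2;(1))
    (2;(1))
    (2;(1))
    (2;(1))
    (2;(1))
    (2;(1))
    (2;(1))
    (2;(1))
    (2;(2))
    (2;(2))
    (2;(2))
    (2;(3))


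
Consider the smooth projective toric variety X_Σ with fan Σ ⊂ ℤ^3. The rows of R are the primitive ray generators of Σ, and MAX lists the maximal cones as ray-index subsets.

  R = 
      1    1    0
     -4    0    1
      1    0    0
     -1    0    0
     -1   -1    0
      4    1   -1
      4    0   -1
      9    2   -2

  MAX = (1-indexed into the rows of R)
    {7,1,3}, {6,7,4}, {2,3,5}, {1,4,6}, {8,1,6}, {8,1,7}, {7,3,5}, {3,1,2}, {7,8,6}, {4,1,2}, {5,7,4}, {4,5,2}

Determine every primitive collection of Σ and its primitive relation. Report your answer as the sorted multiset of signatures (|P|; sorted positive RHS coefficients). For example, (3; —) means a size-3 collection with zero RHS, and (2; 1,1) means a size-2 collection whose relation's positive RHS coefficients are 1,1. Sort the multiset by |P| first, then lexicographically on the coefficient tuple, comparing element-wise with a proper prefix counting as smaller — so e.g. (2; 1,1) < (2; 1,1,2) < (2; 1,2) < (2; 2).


12 collections generate NE(X_Σ); each relation:

  P={1,5}:  v_{1} + v_{5} = 0 — sig = (2; —)
  P={2,7}:  v_{2} + v_{7} = 0 — sig = (2; —)
  P={3,4}:  v_{3} + v_{4} = 0 — sig = (2; —)
  P={2,6}:  v_{2} + v_{6} = v_{1} + v_{4} — sig = (2; 1,1)
  P={2,8}:  v_{2} + v_{8} = v_{1} + v_{6} — sig = (2; 1,1)
  P={3,6}:  v_{3} + v_{6} = v_{1} + v_{7} — sig = (2; 1,1)
  P={5,6}:  v_{5} + v_{6} = v_{4} + v_{7} — sig = (2; 1,1)
  P={5,8}:  v_{5} + v_{8} = v_{6} + v_{7} — sig = (2; 1,1)
  P={4,8}:  v_{4} + v_{8} = 2·v_{6} — sig = (2; 2)
  P={3,8}:  v_{3} + v_{8} = 2·v_{1} + 2·v_{7} — sig = (2; 2,2)
  P={1,4,7}:  v_{1} + v_{4} + v_{7} = v_{6} — sig = (3; 1)
  P={1,6,7}:  v_{1} + v_{6} + v_{7} = v_{8} — sig = (3; 1)

so the primitive-relation signature multiset is
    |P|=2: 10 collections, coeffs (), (), (), (1,1), (1,1), (1,1), (1,1), (1,1), (2), (2,2)
    |P|=3: 2 collections, coeffs (1), (1)


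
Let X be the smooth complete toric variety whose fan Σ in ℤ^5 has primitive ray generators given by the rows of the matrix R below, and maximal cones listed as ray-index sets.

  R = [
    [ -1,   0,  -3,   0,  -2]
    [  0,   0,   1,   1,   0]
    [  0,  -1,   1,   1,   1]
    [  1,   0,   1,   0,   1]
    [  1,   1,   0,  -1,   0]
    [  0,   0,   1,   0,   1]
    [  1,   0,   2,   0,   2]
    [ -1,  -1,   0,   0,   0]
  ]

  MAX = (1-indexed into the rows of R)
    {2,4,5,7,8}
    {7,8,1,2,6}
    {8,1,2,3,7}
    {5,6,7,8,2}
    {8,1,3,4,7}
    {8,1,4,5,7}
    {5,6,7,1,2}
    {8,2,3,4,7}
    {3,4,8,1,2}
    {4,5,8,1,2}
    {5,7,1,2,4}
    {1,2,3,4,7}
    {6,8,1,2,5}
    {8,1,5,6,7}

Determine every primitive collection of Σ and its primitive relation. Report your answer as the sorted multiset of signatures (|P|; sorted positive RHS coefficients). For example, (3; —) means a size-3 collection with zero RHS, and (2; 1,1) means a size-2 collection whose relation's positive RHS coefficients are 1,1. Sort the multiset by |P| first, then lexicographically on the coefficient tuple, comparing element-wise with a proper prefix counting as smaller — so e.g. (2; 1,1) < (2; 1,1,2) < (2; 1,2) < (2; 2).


|primitive collections| = 5. Relations:

  • {3,5}:  v_{3} + v_{5} = v_{4} ; sig = (2; 1)
  • {4,6}:  v_{4} + v_{6} = v_{7} ; sig = (2; 1)
  • {3,6}:  v_{3} + v_{6} = v_{1} + v_{2} + 2·v_{7} + v_{8} ; sig = (2; 1,1,1,2)
  • {1,2,5,7,8}:  v_{1} + v_{2} + v_{5} + v_{7} + v_{8} = 0 ; sig = (5; —)
  • {1,2,4,7,8}:  v_{1} + v_{2} + v_{4} + v_{7} + v_{8} = v_{3} ; sig = (5; 1)

so the primitive-relation signature multiset is
[(2; 1), (2; 1), (2; 1,1,1,2), (5; —), (5; 1)]


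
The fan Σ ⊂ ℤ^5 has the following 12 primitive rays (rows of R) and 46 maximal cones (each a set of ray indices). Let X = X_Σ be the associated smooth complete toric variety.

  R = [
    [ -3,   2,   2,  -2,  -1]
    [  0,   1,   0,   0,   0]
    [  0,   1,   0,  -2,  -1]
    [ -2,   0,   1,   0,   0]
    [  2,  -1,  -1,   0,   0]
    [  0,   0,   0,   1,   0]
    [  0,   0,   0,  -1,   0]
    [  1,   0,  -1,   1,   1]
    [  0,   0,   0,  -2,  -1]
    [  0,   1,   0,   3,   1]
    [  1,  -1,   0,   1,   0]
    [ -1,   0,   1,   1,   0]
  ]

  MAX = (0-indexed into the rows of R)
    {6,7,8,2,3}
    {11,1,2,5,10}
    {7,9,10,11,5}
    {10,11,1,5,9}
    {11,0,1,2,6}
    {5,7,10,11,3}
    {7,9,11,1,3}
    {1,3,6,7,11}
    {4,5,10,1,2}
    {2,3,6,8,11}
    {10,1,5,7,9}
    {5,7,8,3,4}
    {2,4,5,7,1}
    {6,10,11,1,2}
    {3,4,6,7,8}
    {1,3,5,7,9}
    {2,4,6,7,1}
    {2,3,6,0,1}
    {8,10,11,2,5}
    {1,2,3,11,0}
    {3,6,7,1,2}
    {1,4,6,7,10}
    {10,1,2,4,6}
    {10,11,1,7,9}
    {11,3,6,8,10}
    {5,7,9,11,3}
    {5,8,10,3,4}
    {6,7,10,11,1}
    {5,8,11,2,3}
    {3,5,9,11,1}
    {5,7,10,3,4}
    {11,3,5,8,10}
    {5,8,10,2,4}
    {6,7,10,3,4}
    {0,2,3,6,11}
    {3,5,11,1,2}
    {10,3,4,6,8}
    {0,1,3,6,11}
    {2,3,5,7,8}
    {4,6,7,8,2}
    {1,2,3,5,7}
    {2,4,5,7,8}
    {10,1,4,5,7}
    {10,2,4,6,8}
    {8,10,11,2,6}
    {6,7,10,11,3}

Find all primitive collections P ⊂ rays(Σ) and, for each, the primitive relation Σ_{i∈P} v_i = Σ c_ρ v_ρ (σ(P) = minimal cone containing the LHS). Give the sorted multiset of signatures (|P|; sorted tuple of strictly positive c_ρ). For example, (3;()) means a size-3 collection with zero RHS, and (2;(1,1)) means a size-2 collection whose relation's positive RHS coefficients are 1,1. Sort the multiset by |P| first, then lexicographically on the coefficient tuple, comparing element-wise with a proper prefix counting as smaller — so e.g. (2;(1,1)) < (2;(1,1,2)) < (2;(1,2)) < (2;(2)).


24 collections generate NE(X_Σ); each relation:

  P = {5,6}:  v_{5} + v_{6} = 0  →  sig = (2;())
  P = {1,8}:  v_{1} + v_{8} = v_{2}  →  sig = (2;(1))
  P = {4,11}:  v_{4} + v_{11} = v_{10}  →  sig = (2;(1))
  P = {8,9}:  v_{8} + v_{9} = v_{1} + v_{5}  →  sig = (2;(1,1))
  P = {0,4}:  v_{0} + v_{4} = v_{2} + v_{6} + v_{11}  →  sig = (2;(1,1,1))
  P = {6,9}:  v_{6} + v_{9} = v_{1} + v_{7} + v_{11}  →  sig = (2;(1,1,1))
  P = {0,5}:  v_{0} + v_{5} = v_{1} + v_{2} + v_{3} + v_{11}  →  sig = (2;(1,1,1,1))
  P = {4,9}:  v_{4} + v_{9} = v_{1} + v_{5} + v_{7} + v_{10}  →  sig = (2;(1,1,1,1))
  P = {0,8}:  v_{0} + v_{8} = 2·v_{2} + v_{3} + v_{6} + v_{11}  →  sig = (2;(1,1,1,2))
  P = {0,7}:  v_{0} + v_{7} = 2·v_{1} + v_{3} + v_{6}  →  sig = (2;(1,1,2))
  P = {0,10}:  v_{0} + v_{10} = v_{2} + v_{6} + 2·v_{11}  →  sig = (2;(1,1,2))
  P = {0,9}:  v_{0} + v_{9} = 3·v_{1} + v_{3} + v_{11}  →  sig = (2;(1,1,3))
  P = {2,9}:  v_{2} + v_{9} = 2·v_{1} + v_{5}  →  sig = (2;(1,2))
  P = {1,3,4}:  v_{1} + v_{3} + v_{4} = 0  →  sig = (3;())
  P = {7,8,11}:  v_{7} + v_{8} + v_{11} = 0  →  sig = (3;())
  P = {1,3,10}:  v_{1} + v_{3} + v_{10} = v_{11}  →  sig = (3;(1))
  P = {2,3,4}:  v_{2} + v_{3} + v_{4} = v_{8}  →  sig = (3;(1))
  P = {2,7,11}:  v_{2} + v_{7} + v_{11} = v_{1}  →  sig = (3;(1))
  P = {7,8,10}:  v_{7} + v_{8} + v_{10} = v_{4}  →  sig = (3;(1))
  P = {2,3,10}:  v_{2} + v_{3} + v_{10} = v_{8} + v_{11}  →  sig = (3;(1,1))
  P = {2,7,10}:  v_{2} + v_{7} + v_{10} = v_{1} + v_{4}  →  sig = (3;(1,1))
  P = {3,9,10}:  v_{3} + v_{9} + v_{10} = v_{5} + v_{7} + 2·v_{11}  →  sig = (3;(1,1,2))
  P = {1,5,7,11}:  v_{1} + v_{5} + v_{7} + v_{11} = v_{9}  →  sig = (4;(1))
  P = {1,2,3,6,11}:  v_{1} + v_{2} + v_{3} + v_{6} + v_{11} = v_{0}  →  sig = (5;(1))

so the primitive-relation signature multiset is
    |P|=2: 13 collections, coeffs (), (1), (1), (1,1), (1,1,1), (1,1,1), (1,1,1,1), (1,1,1,1), (1,1,1,2), (1,1,2), (1,1,2), (1,1,3), (1,2)
    |P|=3: 9 collections, coeffs (), (), (1), (1), (1), (1), (1,1), (1,1), (1,1,2)
    |P|=4: 1 collection, coeffs (1)
    |P|=5: 1 collection, coeffs (1)


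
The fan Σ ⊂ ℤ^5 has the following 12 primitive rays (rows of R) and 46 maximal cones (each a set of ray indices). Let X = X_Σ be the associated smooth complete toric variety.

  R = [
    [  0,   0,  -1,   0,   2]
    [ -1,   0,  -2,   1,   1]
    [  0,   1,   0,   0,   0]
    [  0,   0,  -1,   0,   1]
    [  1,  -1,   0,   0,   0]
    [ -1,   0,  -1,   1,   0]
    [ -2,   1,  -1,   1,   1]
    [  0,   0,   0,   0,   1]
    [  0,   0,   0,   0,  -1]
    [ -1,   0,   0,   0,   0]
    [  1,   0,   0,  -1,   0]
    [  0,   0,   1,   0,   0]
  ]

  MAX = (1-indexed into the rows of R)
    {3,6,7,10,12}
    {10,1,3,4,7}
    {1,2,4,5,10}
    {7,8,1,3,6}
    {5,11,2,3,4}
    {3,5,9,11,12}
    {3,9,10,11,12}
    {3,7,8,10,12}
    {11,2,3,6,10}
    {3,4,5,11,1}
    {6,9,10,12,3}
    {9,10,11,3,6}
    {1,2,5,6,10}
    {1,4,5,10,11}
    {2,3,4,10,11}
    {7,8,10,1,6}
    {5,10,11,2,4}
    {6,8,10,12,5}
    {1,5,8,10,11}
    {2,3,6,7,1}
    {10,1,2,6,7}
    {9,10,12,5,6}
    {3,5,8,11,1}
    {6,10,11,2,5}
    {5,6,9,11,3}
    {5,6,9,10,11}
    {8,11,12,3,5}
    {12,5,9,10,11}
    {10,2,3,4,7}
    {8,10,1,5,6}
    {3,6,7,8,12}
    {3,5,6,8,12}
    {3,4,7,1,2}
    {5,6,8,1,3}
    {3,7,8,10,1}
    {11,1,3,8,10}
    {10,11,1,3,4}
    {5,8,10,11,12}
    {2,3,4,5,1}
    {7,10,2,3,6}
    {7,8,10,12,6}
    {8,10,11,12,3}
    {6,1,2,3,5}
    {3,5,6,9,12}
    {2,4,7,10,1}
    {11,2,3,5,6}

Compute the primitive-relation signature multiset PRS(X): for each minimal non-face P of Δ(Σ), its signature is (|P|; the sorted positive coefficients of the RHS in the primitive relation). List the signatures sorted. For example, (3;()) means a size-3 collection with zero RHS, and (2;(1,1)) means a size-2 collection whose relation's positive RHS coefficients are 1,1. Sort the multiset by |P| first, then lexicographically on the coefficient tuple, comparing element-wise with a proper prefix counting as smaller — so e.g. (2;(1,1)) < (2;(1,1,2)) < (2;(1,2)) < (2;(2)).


21 minimal non-faces of Δ(Σ) (on 12 rays):

  • {8,9}:  v_{8} + v_{9} = 0  ⟹  sig = (2;())
  • {1,9}:  v_{1} + v_{9} = v_{4}  ⟹  sig = (2;(1))
  • {4,6}:  v_{4} + v_{6} = v_{2}  ⟹  sig = (2;(1))
  • {4,8}:  v_{4} + v_{8} = v_{1}  ⟹  sig = (2;(1))
  • {4,12}:  v_{4} + v_{12} = v_{8}  ⟹  sig = (2;(1))
  • {2,8}:  v_{2} + v_{8} = v_{1} + v_{6}  ⟹  sig = (2;(1,1))
  • {2,12}:  v_{2} + v_{12} = v_{6} + v_{8}  ⟹  sig = (2;(1,1))
  • {4,9}:  v_{4} + v_{9} = v_{6} + v_{11}  ⟹  sig = (2;(1,1))
  • {5,7}:  v_{5} + v_{7} = v_{6} + v_{8}  ⟹  sig = (2;(1,1))
  • {7,9}:  v_{7} + v_{9} = v_{3} + v_{6} + v_{10}  ⟹  sig = (2;(1,1,1))
  • {7,11}:  v_{7} + v_{11} = v_{3} + v_{4} + v_{10}  ⟹  sig = (2;(1,1,1))
  • {2,9}:  v_{2} + v_{9} = 2·v_{6} + v_{11}  ⟹  sig = (2;(1,2))
  • {1,12}:  v_{1} + v_{12} = 2·v_{8}  ⟹  sig = (2;(2))
  • {3,5,10}:  v_{3} + v_{5} + v_{10} = 0  ⟹  sig = (3;())
  • {6,11,12}:  v_{6} + v_{11} + v_{12} = 0  ⟹  sig = (3;())
  • {6,8,11}:  v_{6} + v_{8} + v_{11} = v_{4}  ⟹  sig = (3;(1))
  • {1,6,11}:  v_{1} + v_{6} + v_{11} = 2·v_{4}  ⟹  sig = (3;(2))
  • {1,2,11}:  v_{1} + v_{2} + v_{11} = 3·v_{4}  ⟹  sig = (3;(3))
  • {3,6,8,10}:  v_{3} + v_{6} + v_{8} + v_{10} = v_{7}  ⟹  sig = (4;(1))
  • {1,3,6,10}:  v_{1} + v_{3} + v_{6} + v_{10} = v_{4} + v_{7}  ⟹  sig = (4;(1,1))
  • {1,2,3,10}:  v_{1} + v_{2} + v_{3} + v_{10} = 2·v_{4} + v_{7}  ⟹  sig = (4;(1,2))

Hence PRS(X_Σ) =
[(2;()), (2;(1)), (2;(1)), (2;(1)), (2;(1)), (2;(1,1)), (2;(1,1)), (2;(1,1)), (2;(1,1)), (2;(1,1,1)), (2;(1,1,1)), (2;(1,2)), (2;(2)), (3;()), (3;()), (3;(1)), (3;(2)), (3;(3)), (4;(1)), (4;(1,1)), (4;(1,2))]


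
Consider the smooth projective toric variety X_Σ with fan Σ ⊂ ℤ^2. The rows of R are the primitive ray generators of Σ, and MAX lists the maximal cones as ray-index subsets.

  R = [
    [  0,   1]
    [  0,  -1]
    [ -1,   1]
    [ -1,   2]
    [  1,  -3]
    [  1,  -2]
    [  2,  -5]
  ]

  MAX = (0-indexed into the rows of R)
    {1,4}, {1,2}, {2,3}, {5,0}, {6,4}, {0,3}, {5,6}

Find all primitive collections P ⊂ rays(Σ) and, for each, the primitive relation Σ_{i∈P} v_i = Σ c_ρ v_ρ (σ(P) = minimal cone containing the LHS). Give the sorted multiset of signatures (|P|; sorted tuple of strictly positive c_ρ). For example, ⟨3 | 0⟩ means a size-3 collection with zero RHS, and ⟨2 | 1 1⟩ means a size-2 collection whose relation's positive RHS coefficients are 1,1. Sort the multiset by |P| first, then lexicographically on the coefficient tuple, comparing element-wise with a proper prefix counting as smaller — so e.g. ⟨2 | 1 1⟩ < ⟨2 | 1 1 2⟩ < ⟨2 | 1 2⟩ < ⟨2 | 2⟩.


14 collections generate NE(X_Σ); each relation:

  P = {0,1}:  v_{0} + v_{1} = 0  ⟹  sig = ⟨2 | 0⟩
  P = {3,5}:  v_{3} + v_{5} = 0  ⟹  sig = ⟨2 | 0⟩
  P = {0,2}:  v_{0} + v_{2} = v_{3}  ⟹  sig = ⟨2 | 1⟩
  P = {0,4}:  v_{0} + v_{4} = v_{5}  ⟹  sig = ⟨2 | 1⟩
  P = {1,3}:  v_{1} + v_{3} = v_{2}  ⟹  sig = ⟨2 | 1⟩
  P = {1,5}:  v_{1} + v_{5} = v_{4}  ⟹  sig = ⟨2 | 1⟩
  P = {2,5}:  v_{2} + v_{5} = v_{1}  ⟹  sig = ⟨2 | 1⟩
  P = {3,4}:  v_{3} + v_{4} = v_{1}  ⟹  sig = ⟨2 | 1⟩
  P = {3,6}:  v_{3} + v_{6} = v_{4}  ⟹  sig = ⟨2 | 1⟩
  P = {4,5}:  v_{4} + v_{5} = v_{6}  ⟹  sig = ⟨2 | 1⟩
  P = {2,6}:  v_{2} + v_{6} = v_{1} + v_{4}  ⟹  sig = ⟨2 | 1 1⟩
  P = {0,6}:  v_{0} + v_{6} = 2·v_{5}  ⟹  sig = ⟨2 | 2⟩
  P = {1,6}:  v_{1} + v_{6} = 2·v_{4}  ⟹  sig = ⟨2 | 2⟩
  P = {2,4}:  v_{2} + v_{4} = 2·v_{1}  ⟹  sig = ⟨2 | 2⟩

Sorted signature multiset PRS(X):
    |P|=2: 14 collections, coeffs (), (), (1), (1), (1), (1), (1), (1), (1), (1), (1,1), (2), (2), (2)


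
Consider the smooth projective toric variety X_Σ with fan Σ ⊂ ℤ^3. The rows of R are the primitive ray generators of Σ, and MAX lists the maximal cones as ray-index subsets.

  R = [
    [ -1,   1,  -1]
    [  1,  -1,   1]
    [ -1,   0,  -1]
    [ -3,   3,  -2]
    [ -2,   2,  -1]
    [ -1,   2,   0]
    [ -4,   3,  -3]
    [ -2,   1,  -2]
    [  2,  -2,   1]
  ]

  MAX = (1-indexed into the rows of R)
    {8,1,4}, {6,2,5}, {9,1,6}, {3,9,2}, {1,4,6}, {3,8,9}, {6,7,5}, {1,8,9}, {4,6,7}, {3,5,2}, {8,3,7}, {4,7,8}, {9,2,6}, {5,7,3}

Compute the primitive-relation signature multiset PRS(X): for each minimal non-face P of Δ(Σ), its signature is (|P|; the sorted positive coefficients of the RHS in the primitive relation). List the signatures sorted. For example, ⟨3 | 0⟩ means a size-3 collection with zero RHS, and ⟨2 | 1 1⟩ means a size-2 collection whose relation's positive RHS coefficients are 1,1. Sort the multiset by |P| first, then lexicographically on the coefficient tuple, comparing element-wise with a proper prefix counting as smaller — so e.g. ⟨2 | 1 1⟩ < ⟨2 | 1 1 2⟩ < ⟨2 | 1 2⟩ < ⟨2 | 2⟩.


|primitive collections| = 15. Relations:

  {1,2}:  v_{1} + v_{2} = 0  so sig = ⟨2 | 0⟩
  {5,9}:  v_{5} + v_{9} = 0  so sig = ⟨2 | 0⟩
  {1,3}:  v_{1} + v_{3} = v_{8}  so sig = ⟨2 | 1⟩
  {1,5}:  v_{1} + v_{5} = v_{4}  so sig = ⟨2 | 1⟩
  {2,4}:  v_{2} + v_{4} = v_{5}  so sig = ⟨2 | 1⟩
  {2,8}:  v_{2} + v_{8} = v_{3}  so sig = ⟨2 | 1⟩
  {3,4}:  v_{3} + v_{4} = v_{7}  so sig = ⟨2 | 1⟩
  {3,6}:  v_{3} + v_{6} = v_{5}  so sig = ⟨2 | 1⟩
  {4,9}:  v_{4} + v_{9} = v_{1}  so sig = ⟨2 | 1⟩
  {5,8}:  v_{5} + v_{8} = v_{7}  so sig = ⟨2 | 1⟩
  {6,8}:  v_{6} + v_{8} = v_{4}  so sig = ⟨2 | 1⟩
  {7,9}:  v_{7} + v_{9} = v_{8}  so sig = ⟨2 | 1⟩
  {1,7}:  v_{1} + v_{7} = v_{4} + v_{8}  so sig = ⟨2 | 1 1⟩
  {2,7}:  v_{2} + v_{7} = v_{3} + v_{5}  so sig = ⟨2 | 1 1⟩
  {4,5}:  v_{4} + v_{5} = v_{6} + v_{7}  so sig = ⟨2 | 1 1⟩

Sorted signature multiset PRS(X):
    ⟨2 | 0⟩
    ⟨2 | 0⟩
    ⟨2 | 1⟩
    ⟨2 | 1⟩
    ⟨2 | 1⟩
    ⟨2 | 1⟩
    ⟨2 | 1⟩
    ⟨2 | 1⟩
    ⟨2 | 1⟩
    ⟨2 | 1⟩
    ⟨2 | 1⟩
    ⟨2 | 1⟩
    ⟨2 | 1 1⟩
    ⟨2 | 1 1⟩
    ⟨2 | 1 1⟩
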